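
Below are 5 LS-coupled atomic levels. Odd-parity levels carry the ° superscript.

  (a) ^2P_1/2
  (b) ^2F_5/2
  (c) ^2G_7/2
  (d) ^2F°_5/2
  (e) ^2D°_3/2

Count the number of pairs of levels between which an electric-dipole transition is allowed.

4

(a)–(b): forbidden (parity, ΔL, ΔJ).
(a)–(c): forbidden (parity, ΔL, ΔJ).
(a)–(d): forbidden (ΔL, ΔJ).
(a)–(e): allowed.
(b)–(c): forbidden (parity).
(b)–(d): allowed.
(b)–(e): allowed.
(c)–(d): allowed.
(c)–(e): forbidden (ΔL, ΔJ).
(d)–(e): forbidden (parity).
Allowed pairs: 4 of 10.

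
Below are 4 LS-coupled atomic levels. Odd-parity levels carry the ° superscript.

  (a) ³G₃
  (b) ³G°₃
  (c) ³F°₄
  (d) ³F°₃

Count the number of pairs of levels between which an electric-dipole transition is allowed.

3

(a)–(b): allowed.
(a)–(c): allowed.
(a)–(d): allowed.
(b)–(c): forbidden (parity).
(b)–(d): forbidden (parity).
(c)–(d): forbidden (parity).
Allowed pairs: 3 of 6.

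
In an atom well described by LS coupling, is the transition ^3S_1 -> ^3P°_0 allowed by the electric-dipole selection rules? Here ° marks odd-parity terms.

allowed

Reading off the term symbols: S 1→1, L 0→1, J 1→0, parity even→odd.
Parity must change: even → odd — passes.
ΔS = 0: S: 1 → 1 — passes.
ΔL = 0, ±1 (not L=0↔0): L: 0 → 1, ΔL = +1 — passes.
ΔJ = 0, ±1 (not J=0↔0): J: 1 → 0, ΔJ = -1 — passes.
All four E1 rules are satisfied.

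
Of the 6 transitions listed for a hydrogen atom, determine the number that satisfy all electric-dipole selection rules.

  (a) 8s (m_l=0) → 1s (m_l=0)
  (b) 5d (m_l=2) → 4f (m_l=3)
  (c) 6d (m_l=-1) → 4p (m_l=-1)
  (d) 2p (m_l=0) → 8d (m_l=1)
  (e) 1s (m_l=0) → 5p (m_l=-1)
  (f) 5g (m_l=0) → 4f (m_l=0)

5

(a) forbidden — Δl = +0 (E1 requires Δl = ±1)
(b) allowed
(c) allowed
(d) allowed
(e) allowed
(f) allowed
Total allowed: 5 of 6.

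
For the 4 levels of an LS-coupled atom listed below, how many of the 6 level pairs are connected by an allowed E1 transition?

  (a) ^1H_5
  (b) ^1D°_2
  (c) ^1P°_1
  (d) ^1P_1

2

(a)–(b): forbidden (ΔL, ΔJ).
(a)–(c): forbidden (ΔL, ΔJ).
(a)–(d): forbidden (parity, ΔL, ΔJ).
(b)–(c): forbidden (parity).
(b)–(d): allowed.
(c)–(d): allowed.
Allowed pairs: 2 of 6.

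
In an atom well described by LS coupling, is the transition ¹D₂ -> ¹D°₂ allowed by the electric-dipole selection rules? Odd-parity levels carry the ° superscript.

Parity must change: even → odd — ✓.
ΔS = 0: S: 0 → 0 — ✓.
ΔL = 0, ±1 (not L=0↔0): L: 2 → 2, ΔL = +0 — ✓.
ΔJ = 0, ±1 (not J=0↔0): J: 2 → 2, ΔJ = +0 — ✓.
All four E1 rules are satisfied.

allowed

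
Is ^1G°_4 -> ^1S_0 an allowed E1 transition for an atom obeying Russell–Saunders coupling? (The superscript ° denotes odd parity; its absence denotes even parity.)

Initial level: S=0, L=4, J=4, parity odd. Final level: S=0, L=0, J=0, parity even.
Parity must change: odd → even — ✓.
ΔL = 0, ±1 (not L=0↔0): L: 4 → 0, ΔL = -4 — ✗.
ΔS = 0: S: 0 → 0 — ✓.
ΔJ = 0, ±1 (not J=0↔0): J: 4 → 0, ΔJ = -4 — ✗.
Rule(s) violated: ΔL, ΔJ.

forbidden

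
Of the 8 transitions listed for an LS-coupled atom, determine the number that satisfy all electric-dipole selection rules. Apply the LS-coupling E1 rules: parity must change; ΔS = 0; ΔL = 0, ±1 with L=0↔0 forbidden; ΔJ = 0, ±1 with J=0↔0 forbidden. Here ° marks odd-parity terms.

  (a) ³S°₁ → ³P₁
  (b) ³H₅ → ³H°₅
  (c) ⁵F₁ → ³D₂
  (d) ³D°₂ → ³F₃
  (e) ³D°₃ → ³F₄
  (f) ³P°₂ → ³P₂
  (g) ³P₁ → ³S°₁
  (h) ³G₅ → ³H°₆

(a) allowed
(b) allowed
(c) forbidden (parity, ΔS fail)
(d) allowed
(e) allowed
(f) allowed
(g) allowed
(h) allowed
Total allowed: 7 of 8.

7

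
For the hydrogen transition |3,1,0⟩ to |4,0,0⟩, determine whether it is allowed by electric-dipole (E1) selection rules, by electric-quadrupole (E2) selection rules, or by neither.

Δl = 0 − 1 = -1; l_i + l_f = 1.
Δm_l = +0.
E1 (Δl = ±1, |Δm_l| ≤ 1): satisfied.
E2 (Δl = 0,±2, l_i+l_f ≥ 2, |Δm_l| ≤ 2): not satisfied.

E1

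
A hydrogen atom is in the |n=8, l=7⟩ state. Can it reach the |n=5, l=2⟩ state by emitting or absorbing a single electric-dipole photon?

Δl = 2 − 7 = -5; the E1 rule Δl = ±1 is fails.
The transition is electric-dipole forbidden.

forbidden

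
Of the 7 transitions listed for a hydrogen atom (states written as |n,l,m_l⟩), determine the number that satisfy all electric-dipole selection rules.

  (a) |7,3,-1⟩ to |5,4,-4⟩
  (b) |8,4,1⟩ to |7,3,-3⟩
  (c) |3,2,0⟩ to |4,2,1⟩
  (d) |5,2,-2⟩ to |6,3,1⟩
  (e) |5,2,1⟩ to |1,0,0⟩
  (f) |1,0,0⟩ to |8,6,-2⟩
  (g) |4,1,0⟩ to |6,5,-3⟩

(a) forbidden — Δm_l = -3 (E1 requires Δm_l = 0, ±1)
(b) forbidden — Δm_l = -4 (E1 requires Δm_l = 0, ±1)
(c) forbidden — Δl = +0 (E1 requires Δl = ±1)
(d) forbidden — Δm_l = +3 (E1 requires Δm_l = 0, ±1)
(e) forbidden — Δl = -2 (E1 requires Δl = ±1)
(f) forbidden — Δl = +6 (E1 requires Δl = ±1); Δm_l = -2 (E1 requires Δm_l = 0, ±1)
(g) forbidden — Δl = +4 (E1 requires Δl = ±1); Δm_l = -3 (E1 requires Δm_l = 0, ±1)
Total allowed: 0 of 7.

0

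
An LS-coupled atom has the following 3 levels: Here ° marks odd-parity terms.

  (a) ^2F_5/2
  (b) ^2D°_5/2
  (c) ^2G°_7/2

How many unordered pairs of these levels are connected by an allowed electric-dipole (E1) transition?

2

(a)–(b): allowed.
(a)–(c): allowed.
(b)–(c): forbidden (parity, ΔL).
Allowed pairs: 2 of 3.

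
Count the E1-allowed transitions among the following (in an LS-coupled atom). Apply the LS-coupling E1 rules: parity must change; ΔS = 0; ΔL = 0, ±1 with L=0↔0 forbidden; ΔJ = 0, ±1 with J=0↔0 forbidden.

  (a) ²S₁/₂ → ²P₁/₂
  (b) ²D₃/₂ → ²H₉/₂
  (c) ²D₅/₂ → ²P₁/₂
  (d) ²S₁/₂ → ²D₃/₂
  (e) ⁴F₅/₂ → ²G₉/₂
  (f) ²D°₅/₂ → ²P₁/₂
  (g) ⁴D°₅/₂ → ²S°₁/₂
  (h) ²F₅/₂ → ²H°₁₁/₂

(a) forbidden (parity fails)
(b) forbidden (parity, ΔL, ΔJ fail)
(c) forbidden (parity, ΔJ fail)
(d) forbidden (parity, ΔL fail)
(e) forbidden (parity, ΔS, ΔJ fail)
(f) forbidden (ΔJ fails)
(g) forbidden (parity, ΔS, ΔL, ΔJ fail)
(h) forbidden (ΔL, ΔJ fail)
Total allowed: 0 of 8.

0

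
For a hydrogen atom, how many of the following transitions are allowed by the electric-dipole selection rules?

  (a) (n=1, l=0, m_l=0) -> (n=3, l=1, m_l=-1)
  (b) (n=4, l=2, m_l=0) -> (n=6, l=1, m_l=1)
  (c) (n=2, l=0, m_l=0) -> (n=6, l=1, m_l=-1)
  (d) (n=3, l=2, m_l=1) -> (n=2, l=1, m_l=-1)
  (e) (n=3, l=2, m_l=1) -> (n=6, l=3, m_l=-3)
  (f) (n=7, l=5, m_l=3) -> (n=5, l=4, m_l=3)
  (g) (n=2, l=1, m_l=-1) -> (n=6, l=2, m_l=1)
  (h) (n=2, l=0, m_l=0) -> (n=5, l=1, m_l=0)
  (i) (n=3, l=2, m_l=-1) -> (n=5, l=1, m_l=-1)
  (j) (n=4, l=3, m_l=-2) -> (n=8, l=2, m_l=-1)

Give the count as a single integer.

7

(a) allowed
(b) allowed
(c) allowed
(d) forbidden — Δm_l = -2 (E1 requires Δm_l = 0, ±1)
(e) forbidden — Δm_l = -4 (E1 requires Δm_l = 0, ±1)
(f) allowed
(g) forbidden — Δm_l = +2 (E1 requires Δm_l = 0, ±1)
(h) allowed
(i) allowed
(j) allowed
Total allowed: 7 of 10.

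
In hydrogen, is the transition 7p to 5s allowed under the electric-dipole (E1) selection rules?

allowed

Initial l = 1, final l = 0, so Δl = -1. E1 requires Δl = ±1: passes.
All E1 selection rules are satisfied.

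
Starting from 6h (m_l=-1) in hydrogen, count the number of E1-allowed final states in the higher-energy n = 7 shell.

6

E1 requires Δl = ±1, so l_f ∈ {4, 6}; with 0 ≤ l_f ≤ n_f−1 = 6, the allowed l_f values are {4, 6}.
For l_f = 4: m_f ∈ {m_i−1, m_i, m_i+1} ∩ [−4, 4] = {-2, -1, 0} → 3 states.
For l_f = 6: m_f ∈ {m_i−1, m_i, m_i+1} ∩ [−6, 6] = {-2, -1, 0} → 3 states.
Total: 6.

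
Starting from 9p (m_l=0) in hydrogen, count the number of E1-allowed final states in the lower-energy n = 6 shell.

E1 requires Δl = ±1, so l_f ∈ {0, 2}; with 0 ≤ l_f ≤ n_f−1 = 5, the allowed l_f values are {0, 2}.
For l_f = 0: m_f ∈ {m_i−1, m_i, m_i+1} ∩ [−0, 0] = {0} → 1 state.
For l_f = 2: m_f ∈ {m_i−1, m_i, m_i+1} ∩ [−2, 2] = {-1, 0, 1} → 3 states.
Total: 4.

4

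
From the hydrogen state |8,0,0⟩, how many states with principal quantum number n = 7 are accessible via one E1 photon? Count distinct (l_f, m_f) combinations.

E1 requires Δl = ±1, so l_f ∈ {-1, 1}; with 0 ≤ l_f ≤ n_f−1 = 6, the allowed l_f values are {1}.
For l_f = 1: m_f ∈ {m_i−1, m_i, m_i+1} ∩ [−1, 1] = {-1, 0, 1} → 3 states.
Total: 3.

3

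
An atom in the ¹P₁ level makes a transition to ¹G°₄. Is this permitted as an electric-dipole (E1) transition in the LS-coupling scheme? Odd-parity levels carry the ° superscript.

Initial level: S=0, L=1, J=1, parity even. Final level: S=0, L=4, J=4, parity odd.
ΔL = 0, ±1 (not L=0↔0): L: 1 → 4, ΔL = +3 — fails.
ΔJ = 0, ±1 (not J=0↔0): J: 1 → 4, ΔJ = +3 — fails.
Parity must change: even → odd — ok.
ΔS = 0: S: 0 → 0 — ok.
Rule(s) violated: ΔL, ΔJ.

forbidden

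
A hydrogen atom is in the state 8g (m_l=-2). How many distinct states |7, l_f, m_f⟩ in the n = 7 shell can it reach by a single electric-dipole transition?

6

E1 requires Δl = ±1, so l_f ∈ {3, 5}; with 0 ≤ l_f ≤ n_f−1 = 6, the allowed l_f values are {3, 5}.
For l_f = 3: m_f ∈ {m_i−1, m_i, m_i+1} ∩ [−3, 3] = {-3, -2, -1} → 3 states.
For l_f = 5: m_f ∈ {m_i−1, m_i, m_i+1} ∩ [−5, 5] = {-3, -2, -1} → 3 states.
Total: 6.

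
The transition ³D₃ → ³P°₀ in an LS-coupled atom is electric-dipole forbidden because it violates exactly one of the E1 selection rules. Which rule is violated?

Reading off the term symbols: S 1→1, L 2→1, J 3→0, parity even→odd.
Parity must change: even → odd — ok.
ΔS = 0: S: 1 → 1 — ok.
ΔL = 0, ±1 (not L=0↔0): L: 2 → 1, ΔL = -1 — ok.
ΔJ = 0, ±1 (not J=0↔0): J: 3 → 0, ΔJ = -3 — fails.

the ΔJ = 0, ±1 rule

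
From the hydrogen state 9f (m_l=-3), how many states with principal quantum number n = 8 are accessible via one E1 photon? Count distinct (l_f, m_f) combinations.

E1 requires Δl = ±1, so l_f ∈ {2, 4}; with 0 ≤ l_f ≤ n_f−1 = 7, the allowed l_f values are {2, 4}.
For l_f = 2: m_f ∈ {m_i−1, m_i, m_i+1} ∩ [−2, 2] = {-2} → 1 state.
For l_f = 4: m_f ∈ {m_i−1, m_i, m_i+1} ∩ [−4, 4] = {-4, -3, -2} → 3 states.
Total: 4.

4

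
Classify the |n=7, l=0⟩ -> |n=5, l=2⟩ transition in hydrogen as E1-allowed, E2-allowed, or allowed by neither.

Δl = 2 − 0 = +2; l_i + l_f = 2.
E1 (Δl = ±1): not satisfied.
E2 (Δl = 0,±2, l_i+l_f ≥ 2): satisfied.

E2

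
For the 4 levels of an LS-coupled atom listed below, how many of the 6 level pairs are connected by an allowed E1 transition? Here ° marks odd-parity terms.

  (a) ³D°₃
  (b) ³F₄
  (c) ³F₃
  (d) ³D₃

(a)–(b): allowed.
(a)–(c): allowed.
(a)–(d): allowed.
(b)–(c): forbidden (parity).
(b)–(d): forbidden (parity).
(c)–(d): forbidden (parity).
Allowed pairs: 3 of 6.

3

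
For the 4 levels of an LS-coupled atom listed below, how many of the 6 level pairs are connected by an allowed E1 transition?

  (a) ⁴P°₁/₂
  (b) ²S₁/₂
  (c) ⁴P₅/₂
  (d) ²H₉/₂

(a)–(b): forbidden (ΔS).
(a)–(c): forbidden (ΔJ).
(a)–(d): forbidden (ΔS, ΔL, ΔJ).
(b)–(c): forbidden (parity, ΔS, ΔJ).
(b)–(d): forbidden (parity, ΔL, ΔJ).
(c)–(d): forbidden (parity, ΔS, ΔL, ΔJ).
Allowed pairs: 0 of 6.

0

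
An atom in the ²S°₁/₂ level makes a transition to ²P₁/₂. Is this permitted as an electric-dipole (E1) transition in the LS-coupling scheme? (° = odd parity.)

allowed

ΔS = 0: S: 1/2 → 1/2 — passes.
ΔJ = 0, ±1 (not J=0↔0): J: 1/2 → 1/2, ΔJ = +0 — passes.
ΔL = 0, ±1 (not L=0↔0): L: 0 → 1, ΔL = +1 — passes.
Parity must change: odd → even — passes.
All four E1 rules are satisfied.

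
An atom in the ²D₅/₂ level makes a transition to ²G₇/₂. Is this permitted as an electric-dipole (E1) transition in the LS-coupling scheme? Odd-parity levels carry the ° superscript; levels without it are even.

forbidden

Reading off the term symbols: S 1/2→1/2, L 2→4, J 5/2→7/2, parity even→even.
Parity must change: even → even — fails.
ΔS = 0: S: 1/2 → 1/2 — passes.
ΔJ = 0, ±1 (not J=0↔0): J: 5/2 → 7/2, ΔJ = +1 — passes.
ΔL = 0, ±1 (not L=0↔0): L: 2 → 4, ΔL = +2 — fails.
Rule(s) violated: parity, ΔL.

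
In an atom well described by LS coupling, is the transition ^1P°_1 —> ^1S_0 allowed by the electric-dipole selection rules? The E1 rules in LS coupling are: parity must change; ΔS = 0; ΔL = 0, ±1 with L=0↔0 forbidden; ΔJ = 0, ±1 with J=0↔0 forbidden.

allowed

Parity must change: odd → even — passes.
ΔS = 0: S: 0 → 0 — passes.
ΔL = 0, ±1 (not L=0↔0): L: 1 → 0, ΔL = -1 — passes.
ΔJ = 0, ±1 (not J=0↔0): J: 1 → 0, ΔJ = -1 — passes.
All four E1 rules are satisfied.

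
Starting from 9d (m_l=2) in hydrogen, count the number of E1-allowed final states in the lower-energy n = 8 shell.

E1 requires Δl = ±1, so l_f ∈ {1, 3}; with 0 ≤ l_f ≤ n_f−1 = 7, the allowed l_f values are {1, 3}.
For l_f = 1: m_f ∈ {m_i−1, m_i, m_i+1} ∩ [−1, 1] = {1} → 1 state.
For l_f = 3: m_f ∈ {m_i−1, m_i, m_i+1} ∩ [−3, 3] = {1, 2, 3} → 3 states.
Total: 4.

4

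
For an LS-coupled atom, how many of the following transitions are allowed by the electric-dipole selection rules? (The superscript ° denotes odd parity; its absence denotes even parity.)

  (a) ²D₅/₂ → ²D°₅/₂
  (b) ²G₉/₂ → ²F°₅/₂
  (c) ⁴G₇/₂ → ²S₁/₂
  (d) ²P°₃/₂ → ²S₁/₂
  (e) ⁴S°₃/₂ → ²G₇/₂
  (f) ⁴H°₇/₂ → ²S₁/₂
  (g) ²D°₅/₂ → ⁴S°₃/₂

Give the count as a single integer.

(a) allowed
(b) forbidden (ΔJ fails)
(c) forbidden (parity, ΔS, ΔL, ΔJ fail)
(d) allowed
(e) forbidden (ΔS, ΔL, ΔJ fail)
(f) forbidden (ΔS, ΔL, ΔJ fail)
(g) forbidden (parity, ΔS, ΔL fail)
Total allowed: 2 of 7.

2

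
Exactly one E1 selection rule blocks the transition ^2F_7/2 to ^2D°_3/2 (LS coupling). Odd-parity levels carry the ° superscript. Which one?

Parity must change: even → odd — passes.
ΔS = 0: S: 1/2 → 1/2 — passes.
ΔL = 0, ±1 (not L=0↔0): L: 3 → 2, ΔL = -1 — passes.
ΔJ = 0, ±1 (not J=0↔0): J: 7/2 → 3/2, ΔJ = -2 — fails.

the ΔJ = 0, ±1 rule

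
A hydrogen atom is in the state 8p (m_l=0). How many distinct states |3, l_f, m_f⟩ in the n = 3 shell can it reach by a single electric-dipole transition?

E1 requires Δl = ±1, so l_f ∈ {0, 2}; with 0 ≤ l_f ≤ n_f−1 = 2, the allowed l_f values are {0, 2}.
For l_f = 0: m_f ∈ {m_i−1, m_i, m_i+1} ∩ [−0, 0] = {0} → 1 state.
For l_f = 2: m_f ∈ {m_i−1, m_i, m_i+1} ∩ [−2, 2] = {-1, 0, 1} → 3 states.
Total: 4.

4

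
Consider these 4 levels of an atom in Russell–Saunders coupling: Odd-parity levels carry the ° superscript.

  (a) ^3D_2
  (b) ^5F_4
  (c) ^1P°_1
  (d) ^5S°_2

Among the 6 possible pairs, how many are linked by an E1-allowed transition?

0

(a)–(b): forbidden (parity, ΔS, ΔJ).
(a)–(c): forbidden (ΔS).
(a)–(d): forbidden (ΔS, ΔL).
(b)–(c): forbidden (ΔS, ΔL, ΔJ).
(b)–(d): forbidden (ΔL, ΔJ).
(c)–(d): forbidden (parity, ΔS).
Allowed pairs: 0 of 6.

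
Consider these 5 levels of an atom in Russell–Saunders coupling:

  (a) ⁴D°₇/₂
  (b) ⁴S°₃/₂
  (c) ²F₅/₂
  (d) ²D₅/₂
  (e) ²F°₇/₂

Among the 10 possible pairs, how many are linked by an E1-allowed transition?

2

(a)–(b): forbidden (parity, ΔL, ΔJ).
(a)–(c): forbidden (ΔS).
(a)–(d): forbidden (ΔS).
(a)–(e): forbidden (parity, ΔS).
(b)–(c): forbidden (ΔS, ΔL).
(b)–(d): forbidden (ΔS, ΔL).
(b)–(e): forbidden (parity, ΔS, ΔL, ΔJ).
(c)–(d): forbidden (parity).
(c)–(e): allowed.
(d)–(e): allowed.
Allowed pairs: 2 of 10.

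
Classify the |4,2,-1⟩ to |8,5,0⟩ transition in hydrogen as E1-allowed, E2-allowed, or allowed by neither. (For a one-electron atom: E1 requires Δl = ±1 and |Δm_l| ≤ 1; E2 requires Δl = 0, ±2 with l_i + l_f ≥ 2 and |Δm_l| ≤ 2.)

neither

Δl = 5 − 2 = +3; l_i + l_f = 7.
Δm_l = +1.
E1 (Δl = ±1, |Δm_l| ≤ 1): not satisfied.
E2 (Δl = 0,±2, l_i+l_f ≥ 2, |Δm_l| ≤ 2): not satisfied.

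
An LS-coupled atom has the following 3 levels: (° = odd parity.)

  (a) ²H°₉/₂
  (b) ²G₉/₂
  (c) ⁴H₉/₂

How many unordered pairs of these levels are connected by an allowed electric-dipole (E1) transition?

(a)–(b): allowed.
(a)–(c): forbidden (ΔS).
(b)–(c): forbidden (parity, ΔS).
Allowed pairs: 1 of 3.

1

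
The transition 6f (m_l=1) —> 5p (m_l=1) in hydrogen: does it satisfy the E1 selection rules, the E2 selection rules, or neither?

Δl = 1 − 3 = -2; l_i + l_f = 4.
Δm_l = +0.
E1 (Δl = ±1, |Δm_l| ≤ 1): not satisfied.
E2 (Δl = 0,±2, l_i+l_f ≥ 2, |Δm_l| ≤ 2): satisfied.

E2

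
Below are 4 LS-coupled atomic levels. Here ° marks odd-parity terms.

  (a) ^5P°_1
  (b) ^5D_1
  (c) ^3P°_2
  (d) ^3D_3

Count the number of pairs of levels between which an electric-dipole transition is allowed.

2

(a)–(b): allowed.
(a)–(c): forbidden (parity, ΔS).
(a)–(d): forbidden (ΔS, ΔJ).
(b)–(c): forbidden (ΔS).
(b)–(d): forbidden (parity, ΔS, ΔJ).
(c)–(d): allowed.
Allowed pairs: 2 of 6.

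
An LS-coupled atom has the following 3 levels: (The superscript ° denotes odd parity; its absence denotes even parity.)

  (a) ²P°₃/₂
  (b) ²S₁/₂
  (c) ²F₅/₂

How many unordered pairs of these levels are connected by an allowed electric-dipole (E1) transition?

1

(a)–(b): allowed.
(a)–(c): forbidden (ΔL).
(b)–(c): forbidden (parity, ΔL, ΔJ).
Allowed pairs: 1 of 3.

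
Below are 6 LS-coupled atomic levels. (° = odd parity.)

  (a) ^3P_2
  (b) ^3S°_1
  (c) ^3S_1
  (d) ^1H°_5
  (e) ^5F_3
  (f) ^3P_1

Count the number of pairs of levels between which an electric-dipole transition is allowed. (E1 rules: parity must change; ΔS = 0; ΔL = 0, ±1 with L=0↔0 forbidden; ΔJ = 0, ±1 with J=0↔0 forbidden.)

(a)–(b): allowed.
(a)–(c): forbidden (parity).
(a)–(d): forbidden (ΔS, ΔL, ΔJ).
(a)–(e): forbidden (parity, ΔS, ΔL).
(a)–(f): forbidden (parity).
(b)–(c): forbidden (ΔL).
(b)–(d): forbidden (parity, ΔS, ΔL, ΔJ).
(b)–(e): forbidden (ΔS, ΔL, ΔJ).
(b)–(f): allowed.
(c)–(d): forbidden (ΔS, ΔL, ΔJ).
(c)–(e): forbidden (parity, ΔS, ΔL, ΔJ).
(c)–(f): forbidden (parity).
(d)–(e): forbidden (ΔS, ΔL, ΔJ).
(d)–(f): forbidden (ΔS, ΔL, ΔJ).
(e)–(f): forbidden (parity, ΔS, ΔL, ΔJ).
Allowed pairs: 2 of 15.

2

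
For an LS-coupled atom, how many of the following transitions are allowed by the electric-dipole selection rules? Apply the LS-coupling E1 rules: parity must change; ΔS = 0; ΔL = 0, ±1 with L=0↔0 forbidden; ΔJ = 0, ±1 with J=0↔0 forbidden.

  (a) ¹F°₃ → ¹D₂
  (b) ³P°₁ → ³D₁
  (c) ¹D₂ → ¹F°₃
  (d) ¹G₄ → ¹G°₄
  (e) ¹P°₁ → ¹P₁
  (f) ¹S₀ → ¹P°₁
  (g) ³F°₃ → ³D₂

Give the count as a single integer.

(a) allowed
(b) allowed
(c) allowed
(d) allowed
(e) allowed
(f) allowed
(g) allowed
Total allowed: 7 of 7.

7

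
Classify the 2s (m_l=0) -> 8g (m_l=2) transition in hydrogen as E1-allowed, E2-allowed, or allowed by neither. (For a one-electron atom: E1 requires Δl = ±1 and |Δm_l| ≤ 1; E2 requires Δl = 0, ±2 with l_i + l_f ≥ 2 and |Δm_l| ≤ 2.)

Δl = 4 − 0 = +4; l_i + l_f = 4.
Δm_l = +2.
E1 (Δl = ±1, |Δm_l| ≤ 1): not satisfied.
E2 (Δl = 0,±2, l_i+l_f ≥ 2, |Δm_l| ≤ 2): not satisfied.

neither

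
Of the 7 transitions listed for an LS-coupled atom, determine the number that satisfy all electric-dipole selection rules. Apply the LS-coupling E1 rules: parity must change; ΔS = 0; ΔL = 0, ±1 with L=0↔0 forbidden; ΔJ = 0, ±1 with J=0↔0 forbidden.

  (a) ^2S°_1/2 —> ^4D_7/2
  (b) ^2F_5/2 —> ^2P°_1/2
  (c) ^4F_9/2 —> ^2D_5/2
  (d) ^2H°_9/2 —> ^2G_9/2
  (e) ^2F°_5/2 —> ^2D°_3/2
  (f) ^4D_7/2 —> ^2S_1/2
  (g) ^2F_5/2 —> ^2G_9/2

1

(a) forbidden (ΔS, ΔL, ΔJ fail)
(b) forbidden (ΔL, ΔJ fail)
(c) forbidden (parity, ΔS, ΔJ fail)
(d) allowed
(e) forbidden (parity fails)
(f) forbidden (parity, ΔS, ΔL, ΔJ fail)
(g) forbidden (parity, ΔJ fail)
Total allowed: 1 of 7.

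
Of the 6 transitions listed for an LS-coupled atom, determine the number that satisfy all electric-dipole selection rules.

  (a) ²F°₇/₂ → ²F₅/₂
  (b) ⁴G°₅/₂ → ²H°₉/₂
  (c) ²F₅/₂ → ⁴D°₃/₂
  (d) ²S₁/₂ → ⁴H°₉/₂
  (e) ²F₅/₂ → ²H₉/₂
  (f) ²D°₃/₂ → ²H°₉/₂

(a) allowed
(b) forbidden (parity, ΔS, ΔJ fail)
(c) forbidden (ΔS fails)
(d) forbidden (ΔS, ΔL, ΔJ fail)
(e) forbidden (parity, ΔL, ΔJ fail)
(f) forbidden (parity, ΔL, ΔJ fail)
Total allowed: 1 of 6.

1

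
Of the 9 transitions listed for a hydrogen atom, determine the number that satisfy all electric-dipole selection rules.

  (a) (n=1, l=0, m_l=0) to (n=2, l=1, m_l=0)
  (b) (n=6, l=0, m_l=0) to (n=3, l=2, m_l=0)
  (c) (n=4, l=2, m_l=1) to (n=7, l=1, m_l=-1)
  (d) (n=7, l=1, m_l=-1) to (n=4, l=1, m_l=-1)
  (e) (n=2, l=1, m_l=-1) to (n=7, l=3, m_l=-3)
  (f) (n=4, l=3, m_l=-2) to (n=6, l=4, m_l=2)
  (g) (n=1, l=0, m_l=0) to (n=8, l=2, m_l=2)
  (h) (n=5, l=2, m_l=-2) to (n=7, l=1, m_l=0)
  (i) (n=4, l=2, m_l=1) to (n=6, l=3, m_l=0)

2

(a) allowed
(b) forbidden — Δl = +2 (E1 requires Δl = ±1)
(c) forbidden — Δm_l = -2 (E1 requires Δm_l = 0, ±1)
(d) forbidden — Δl = +0 (E1 requires Δl = ±1)
(e) forbidden — Δl = +2 (E1 requires Δl = ±1); Δm_l = -2 (E1 requires Δm_l = 0, ±1)
(f) forbidden — Δm_l = +4 (E1 requires Δm_l = 0, ±1)
(g) forbidden — Δl = +2 (E1 requires Δl = ±1); Δm_l = +2 (E1 requires Δm_l = 0, ±1)
(h) forbidden — Δm_l = +2 (E1 requires Δm_l = 0, ±1)
(i) allowed
Total allowed: 2 of 9.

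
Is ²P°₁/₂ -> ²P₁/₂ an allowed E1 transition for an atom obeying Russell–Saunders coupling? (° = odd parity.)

allowed

Reading off the term symbols: S 1/2→1/2, L 1→1, J 1/2→1/2, parity odd→even.
ΔS = 0: S: 1/2 → 1/2 — satisfied.
ΔL = 0, ±1 (not L=0↔0): L: 1 → 1, ΔL = +0 — satisfied.
ΔJ = 0, ±1 (not J=0↔0): J: 1/2 → 1/2, ΔJ = +0 — satisfied.
Parity must change: odd → even — satisfied.
All four E1 rules are satisfied.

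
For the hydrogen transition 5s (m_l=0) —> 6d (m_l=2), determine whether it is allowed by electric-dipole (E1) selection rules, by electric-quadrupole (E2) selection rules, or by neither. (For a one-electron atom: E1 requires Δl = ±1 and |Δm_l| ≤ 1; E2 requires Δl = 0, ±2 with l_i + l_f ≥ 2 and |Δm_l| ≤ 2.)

Δl = 2 − 0 = +2; l_i + l_f = 2.
Δm_l = +2.
E1 (Δl = ±1, |Δm_l| ≤ 1): not satisfied.
E2 (Δl = 0,±2, l_i+l_f ≥ 2, |Δm_l| ≤ 2): satisfied.

E2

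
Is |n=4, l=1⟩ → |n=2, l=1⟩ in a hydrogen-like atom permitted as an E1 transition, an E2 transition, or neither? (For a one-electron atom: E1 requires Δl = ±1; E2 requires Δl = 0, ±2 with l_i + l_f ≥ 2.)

E2

Δl = 1 − 1 = +0; l_i + l_f = 2.
E1 (Δl = ±1): not satisfied.
E2 (Δl = 0,±2, l_i+l_f ≥ 2): satisfied.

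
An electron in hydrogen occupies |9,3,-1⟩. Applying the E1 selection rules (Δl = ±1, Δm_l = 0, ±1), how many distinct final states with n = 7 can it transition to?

6

E1 requires Δl = ±1, so l_f ∈ {2, 4}; with 0 ≤ l_f ≤ n_f−1 = 6, the allowed l_f values are {2, 4}.
For l_f = 2: m_f ∈ {m_i−1, m_i, m_i+1} ∩ [−2, 2] = {-2, -1, 0} → 3 states.
For l_f = 4: m_f ∈ {m_i−1, m_i, m_i+1} ∩ [−4, 4] = {-2, -1, 0} → 3 states.
Total: 6.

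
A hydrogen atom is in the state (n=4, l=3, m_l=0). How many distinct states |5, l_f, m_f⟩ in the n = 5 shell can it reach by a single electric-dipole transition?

6

E1 requires Δl = ±1, so l_f ∈ {2, 4}; with 0 ≤ l_f ≤ n_f−1 = 4, the allowed l_f values are {2, 4}.
For l_f = 2: m_f ∈ {m_i−1, m_i, m_i+1} ∩ [−2, 2] = {-1, 0, 1} → 3 states.
For l_f = 4: m_f ∈ {m_i−1, m_i, m_i+1} ∩ [−4, 4] = {-1, 0, 1} → 3 states.
Total: 6.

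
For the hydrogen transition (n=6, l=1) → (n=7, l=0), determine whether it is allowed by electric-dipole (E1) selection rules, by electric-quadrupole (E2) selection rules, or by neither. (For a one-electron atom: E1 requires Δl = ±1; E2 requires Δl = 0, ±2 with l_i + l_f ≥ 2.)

Δl = 0 − 1 = -1; l_i + l_f = 1.
E1 (Δl = ±1): satisfied.
E2 (Δl = 0,±2, l_i+l_f ≥ 2): not satisfied.

E1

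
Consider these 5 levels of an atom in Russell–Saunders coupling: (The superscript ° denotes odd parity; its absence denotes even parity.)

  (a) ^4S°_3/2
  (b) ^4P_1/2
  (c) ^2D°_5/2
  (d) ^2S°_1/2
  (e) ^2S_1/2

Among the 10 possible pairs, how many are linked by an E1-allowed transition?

1

(a)–(b): allowed.
(a)–(c): forbidden (parity, ΔS, ΔL).
(a)–(d): forbidden (parity, ΔS, ΔL).
(a)–(e): forbidden (ΔS, ΔL).
(b)–(c): forbidden (ΔS, ΔJ).
(b)–(d): forbidden (ΔS).
(b)–(e): forbidden (parity, ΔS).
(c)–(d): forbidden (parity, ΔL, ΔJ).
(c)–(e): forbidden (ΔL, ΔJ).
(d)–(e): forbidden (ΔL).
Allowed pairs: 1 of 10.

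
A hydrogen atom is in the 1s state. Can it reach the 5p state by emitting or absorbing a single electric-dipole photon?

allowed

Initial l = 0, final l = 1, so Δl = +1. E1 requires Δl = ±1: passes.
All E1 selection rules are satisfied.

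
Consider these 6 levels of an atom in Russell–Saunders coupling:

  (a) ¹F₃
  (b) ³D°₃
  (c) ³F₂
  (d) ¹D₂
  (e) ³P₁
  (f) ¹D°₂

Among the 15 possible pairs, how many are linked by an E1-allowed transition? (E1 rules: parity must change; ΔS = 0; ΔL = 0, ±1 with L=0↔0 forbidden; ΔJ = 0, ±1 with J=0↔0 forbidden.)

3

(a)–(b): forbidden (ΔS).
(a)–(c): forbidden (parity, ΔS).
(a)–(d): forbidden (parity).
(a)–(e): forbidden (parity, ΔS, ΔL, ΔJ).
(a)–(f): allowed.
(b)–(c): allowed.
(b)–(d): forbidden (ΔS).
(b)–(e): forbidden (ΔJ).
(b)–(f): forbidden (parity, ΔS).
(c)–(d): forbidden (parity, ΔS).
(c)–(e): forbidden (parity, ΔL).
(c)–(f): forbidden (ΔS).
(d)–(e): forbidden (parity, ΔS).
(d)–(f): allowed.
(e)–(f): forbidden (ΔS).
Allowed pairs: 3 of 15.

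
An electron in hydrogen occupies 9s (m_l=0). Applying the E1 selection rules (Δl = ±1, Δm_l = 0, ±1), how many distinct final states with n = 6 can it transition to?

E1 requires Δl = ±1, so l_f ∈ {-1, 1}; with 0 ≤ l_f ≤ n_f−1 = 5, the allowed l_f values are {1}.
For l_f = 1: m_f ∈ {m_i−1, m_i, m_i+1} ∩ [−1, 1] = {-1, 0, 1} → 3 states.
Total: 3.

3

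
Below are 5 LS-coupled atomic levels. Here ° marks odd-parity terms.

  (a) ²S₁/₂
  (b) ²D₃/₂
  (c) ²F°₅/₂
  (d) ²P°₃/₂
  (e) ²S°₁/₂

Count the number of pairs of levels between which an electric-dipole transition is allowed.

3

(a)–(b): forbidden (parity, ΔL).
(a)–(c): forbidden (ΔL, ΔJ).
(a)–(d): allowed.
(a)–(e): forbidden (ΔL).
(b)–(c): allowed.
(b)–(d): allowed.
(b)–(e): forbidden (ΔL).
(c)–(d): forbidden (parity, ΔL).
(c)–(e): forbidden (parity, ΔL, ΔJ).
(d)–(e): forbidden (parity).
Allowed pairs: 3 of 10.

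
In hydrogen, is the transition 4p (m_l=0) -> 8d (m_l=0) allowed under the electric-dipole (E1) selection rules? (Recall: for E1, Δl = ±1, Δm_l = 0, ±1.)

allowed

l: 1 → 2 (Δl = +1). Δl = ±1 ok.
m_l: 0 → 0 (Δm_l = +0). |Δm_l| ≤ 1 ok.
All E1 selection rules are satisfied.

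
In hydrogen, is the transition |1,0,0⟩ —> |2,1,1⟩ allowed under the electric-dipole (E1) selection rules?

allowed

l: 0 → 1 (Δl = +1). Δl = ±1 passes.
m_l: 0 → 1 (Δm_l = +1). |Δm_l| ≤ 1 passes.
All E1 selection rules are satisfied.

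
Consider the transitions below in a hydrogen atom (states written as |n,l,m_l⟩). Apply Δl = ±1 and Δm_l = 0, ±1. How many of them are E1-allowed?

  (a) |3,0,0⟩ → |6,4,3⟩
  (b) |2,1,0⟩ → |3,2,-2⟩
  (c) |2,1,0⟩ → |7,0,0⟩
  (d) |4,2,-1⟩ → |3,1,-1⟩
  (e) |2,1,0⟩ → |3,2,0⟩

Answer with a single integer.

(a) forbidden — Δl = +4 (E1 requires Δl = ±1); Δm_l = +3 (E1 requires Δm_l = 0, ±1)
(b) forbidden — Δm_l = -2 (E1 requires Δm_l = 0, ±1)
(c) allowed
(d) allowed
(e) allowed
Total allowed: 3 of 5.

3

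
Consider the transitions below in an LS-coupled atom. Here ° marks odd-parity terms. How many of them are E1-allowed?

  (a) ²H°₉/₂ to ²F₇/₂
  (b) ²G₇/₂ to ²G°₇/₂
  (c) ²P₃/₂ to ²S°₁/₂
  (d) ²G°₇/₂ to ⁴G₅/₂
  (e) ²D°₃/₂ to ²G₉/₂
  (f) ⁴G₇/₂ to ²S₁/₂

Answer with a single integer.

2

(a) forbidden (ΔL fails)
(b) allowed
(c) allowed
(d) forbidden (ΔS fails)
(e) forbidden (ΔL, ΔJ fail)
(f) forbidden (parity, ΔS, ΔL, ΔJ fail)
Total allowed: 2 of 6.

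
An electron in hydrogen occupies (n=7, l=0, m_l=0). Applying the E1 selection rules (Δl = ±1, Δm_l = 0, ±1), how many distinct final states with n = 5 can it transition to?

E1 requires Δl = ±1, so l_f ∈ {-1, 1}; with 0 ≤ l_f ≤ n_f−1 = 4, the allowed l_f values are {1}.
For l_f = 1: m_f ∈ {m_i−1, m_i, m_i+1} ∩ [−1, 1] = {-1, 0, 1} → 3 states.
Total: 3.

3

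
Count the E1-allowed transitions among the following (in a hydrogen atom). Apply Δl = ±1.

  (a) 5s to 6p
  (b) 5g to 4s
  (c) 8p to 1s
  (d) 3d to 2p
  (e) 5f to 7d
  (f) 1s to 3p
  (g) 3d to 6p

6

(a) allowed
(b) forbidden — Δl = -4 (E1 requires Δl = ±1)
(c) allowed
(d) allowed
(e) allowed
(f) allowed
(g) allowed
Total allowed: 6 of 7.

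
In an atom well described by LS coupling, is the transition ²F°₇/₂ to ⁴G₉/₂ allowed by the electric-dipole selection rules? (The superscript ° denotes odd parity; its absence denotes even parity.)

Initial level: S=1/2, L=3, J=7/2, parity odd. Final level: S=3/2, L=4, J=9/2, parity even.
Parity must change: odd → even — passes.
ΔS = 0: S: 1/2 → 3/2 — fails.
ΔL = 0, ±1 (not L=0↔0): L: 3 → 4, ΔL = +1 — passes.
ΔJ = 0, ±1 (not J=0↔0): J: 7/2 → 9/2, ΔJ = +1 — passes.
Rule(s) violated: ΔS.

forbidden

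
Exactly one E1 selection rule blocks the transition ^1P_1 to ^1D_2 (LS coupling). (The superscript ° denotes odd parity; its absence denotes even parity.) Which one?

Parity must change: even → even — fails.
ΔS = 0: S: 0 → 0 — ok.
ΔL = 0, ±1 (not L=0↔0): L: 1 → 2, ΔL = +1 — ok.
ΔJ = 0, ±1 (not J=0↔0): J: 1 → 2, ΔJ = +1 — ok.

parity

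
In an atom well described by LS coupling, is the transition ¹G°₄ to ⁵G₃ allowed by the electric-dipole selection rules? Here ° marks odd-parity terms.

ΔJ = 0, ±1 (not J=0↔0): J: 4 → 3, ΔJ = -1 — passes.
ΔS = 0: S: 0 → 2 — fails.
ΔL = 0, ±1 (not L=0↔0): L: 4 → 4, ΔL = +0 — passes.
Parity must change: odd → even — passes.
Rule(s) violated: ΔS.

forbidden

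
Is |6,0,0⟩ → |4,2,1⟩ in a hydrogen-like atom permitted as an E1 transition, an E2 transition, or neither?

Δl = 2 − 0 = +2; l_i + l_f = 2.
Δm_l = +1.
E1 (Δl = ±1, |Δm_l| ≤ 1): not satisfied.
E2 (Δl = 0,±2, l_i+l_f ≥ 2, |Δm_l| ≤ 2): satisfied.

E2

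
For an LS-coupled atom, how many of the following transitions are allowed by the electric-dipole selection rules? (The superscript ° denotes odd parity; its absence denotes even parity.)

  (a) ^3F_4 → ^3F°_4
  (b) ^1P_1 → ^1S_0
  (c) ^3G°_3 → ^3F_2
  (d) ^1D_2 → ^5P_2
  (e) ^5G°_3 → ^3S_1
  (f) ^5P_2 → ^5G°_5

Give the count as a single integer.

2

(a) allowed
(b) forbidden (parity fails)
(c) allowed
(d) forbidden (parity, ΔS fail)
(e) forbidden (ΔS, ΔL, ΔJ fail)
(f) forbidden (ΔL, ΔJ fail)
Total allowed: 2 of 6.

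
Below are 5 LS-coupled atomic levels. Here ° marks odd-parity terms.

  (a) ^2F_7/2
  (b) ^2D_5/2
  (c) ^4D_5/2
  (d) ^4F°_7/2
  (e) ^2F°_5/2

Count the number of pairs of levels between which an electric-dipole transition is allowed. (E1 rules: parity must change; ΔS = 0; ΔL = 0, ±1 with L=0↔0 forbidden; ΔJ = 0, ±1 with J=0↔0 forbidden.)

3

(a)–(b): forbidden (parity).
(a)–(c): forbidden (parity, ΔS).
(a)–(d): forbidden (ΔS).
(a)–(e): allowed.
(b)–(c): forbidden (parity, ΔS).
(b)–(d): forbidden (ΔS).
(b)–(e): allowed.
(c)–(d): allowed.
(c)–(e): forbidden (ΔS).
(d)–(e): forbidden (parity, ΔS).
Allowed pairs: 3 of 10.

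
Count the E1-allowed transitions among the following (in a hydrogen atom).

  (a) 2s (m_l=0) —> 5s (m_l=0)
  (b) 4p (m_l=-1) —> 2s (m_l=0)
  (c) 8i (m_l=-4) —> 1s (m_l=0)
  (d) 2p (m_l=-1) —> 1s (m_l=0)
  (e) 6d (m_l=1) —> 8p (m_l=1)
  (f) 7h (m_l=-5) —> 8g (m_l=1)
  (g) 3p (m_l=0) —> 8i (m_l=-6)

3

(a) forbidden — Δl = +0 (E1 requires Δl = ±1)
(b) allowed
(c) forbidden — Δl = -6 (E1 requires Δl = ±1); Δm_l = +4 (E1 requires Δm_l = 0, ±1)
(d) allowed
(e) allowed
(f) forbidden — Δm_l = +6 (E1 requires Δm_l = 0, ±1)
(g) forbidden — Δl = +5 (E1 requires Δl = ±1); Δm_l = -6 (E1 requires Δm_l = 0, ±1)
Total allowed: 3 of 7.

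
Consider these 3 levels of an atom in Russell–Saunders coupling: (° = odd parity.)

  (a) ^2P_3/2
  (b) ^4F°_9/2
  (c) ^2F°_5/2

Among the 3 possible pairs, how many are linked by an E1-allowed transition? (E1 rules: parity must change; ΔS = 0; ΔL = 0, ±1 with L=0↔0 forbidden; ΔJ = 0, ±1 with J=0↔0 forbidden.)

0

(a)–(b): forbidden (ΔS, ΔL, ΔJ).
(a)–(c): forbidden (ΔL).
(b)–(c): forbidden (parity, ΔS, ΔJ).
Allowed pairs: 0 of 3.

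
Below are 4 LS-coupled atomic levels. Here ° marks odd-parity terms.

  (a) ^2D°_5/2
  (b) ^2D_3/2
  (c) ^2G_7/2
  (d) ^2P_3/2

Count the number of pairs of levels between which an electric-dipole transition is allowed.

(a)–(b): allowed.
(a)–(c): forbidden (ΔL).
(a)–(d): allowed.
(b)–(c): forbidden (parity, ΔL, ΔJ).
(b)–(d): forbidden (parity).
(c)–(d): forbidden (parity, ΔL, ΔJ).
Allowed pairs: 2 of 6.

2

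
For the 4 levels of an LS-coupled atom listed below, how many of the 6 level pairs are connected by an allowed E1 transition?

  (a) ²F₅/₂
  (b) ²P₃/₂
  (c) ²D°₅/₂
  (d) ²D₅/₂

(a)–(b): forbidden (parity, ΔL).
(a)–(c): allowed.
(a)–(d): forbidden (parity).
(b)–(c): allowed.
(b)–(d): forbidden (parity).
(c)–(d): allowed.
Allowed pairs: 3 of 6.

3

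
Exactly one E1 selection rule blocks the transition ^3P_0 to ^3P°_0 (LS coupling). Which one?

Reading off the term symbols: S 1→1, L 1→1, J 0→0, parity even→odd.
Parity must change: even → odd — ✓.
ΔS = 0: S: 1 → 1 — ✓.
ΔL = 0, ±1 (not L=0↔0): L: 1 → 1, ΔL = +0 — ✓.
ΔJ = 0, ±1 (not J=0↔0): J: 0 → 0, ΔJ = +0 — ✗.

the J=0 ↔ J=0 exclusion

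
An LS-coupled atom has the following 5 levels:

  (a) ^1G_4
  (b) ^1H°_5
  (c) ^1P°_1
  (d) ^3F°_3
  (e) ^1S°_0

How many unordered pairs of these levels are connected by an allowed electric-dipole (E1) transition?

(a)–(b): allowed.
(a)–(c): forbidden (ΔL, ΔJ).
(a)–(d): forbidden (ΔS).
(a)–(e): forbidden (ΔL, ΔJ).
(b)–(c): forbidden (parity, ΔL, ΔJ).
(b)–(d): forbidden (parity, ΔS, ΔL, ΔJ).
(b)–(e): forbidden (parity, ΔL, ΔJ).
(c)–(d): forbidden (parity, ΔS, ΔL, ΔJ).
(c)–(e): forbidden (parity).
(d)–(e): forbidden (parity, ΔS, ΔL, ΔJ).
Allowed pairs: 1 of 10.

1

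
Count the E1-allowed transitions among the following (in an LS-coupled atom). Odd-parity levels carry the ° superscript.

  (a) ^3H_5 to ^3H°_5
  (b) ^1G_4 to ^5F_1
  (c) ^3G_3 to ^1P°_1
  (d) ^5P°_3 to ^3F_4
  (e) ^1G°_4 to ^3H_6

1

(a) allowed
(b) forbidden (parity, ΔS, ΔJ fail)
(c) forbidden (ΔS, ΔL, ΔJ fail)
(d) forbidden (ΔS, ΔL fail)
(e) forbidden (ΔS, ΔJ fail)
Total allowed: 1 of 5.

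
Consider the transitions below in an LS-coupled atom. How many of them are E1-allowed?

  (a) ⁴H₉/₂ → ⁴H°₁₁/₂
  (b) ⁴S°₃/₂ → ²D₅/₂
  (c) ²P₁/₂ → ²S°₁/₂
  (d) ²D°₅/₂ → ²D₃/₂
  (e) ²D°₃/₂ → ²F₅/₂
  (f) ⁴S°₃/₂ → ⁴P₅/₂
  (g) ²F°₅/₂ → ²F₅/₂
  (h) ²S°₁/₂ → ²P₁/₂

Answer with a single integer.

(a) allowed
(b) forbidden (ΔS, ΔL fail)
(c) allowed
(d) allowed
(e) allowed
(f) allowed
(g) allowed
(h) allowed
Total allowed: 7 of 8.

7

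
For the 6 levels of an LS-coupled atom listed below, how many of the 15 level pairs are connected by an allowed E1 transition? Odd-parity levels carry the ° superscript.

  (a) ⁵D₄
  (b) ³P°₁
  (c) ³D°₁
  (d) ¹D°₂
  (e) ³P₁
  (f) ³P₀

(a)–(b): forbidden (ΔS, ΔJ).
(a)–(c): forbidden (ΔS, ΔJ).
(a)–(d): forbidden (ΔS, ΔJ).
(a)–(e): forbidden (parity, ΔS, ΔJ).
(a)–(f): forbidden (parity, ΔS, ΔJ).
(b)–(c): forbidden (parity).
(b)–(d): forbidden (parity, ΔS).
(b)–(e): allowed.
(b)–(f): allowed.
(c)–(d): forbidden (parity, ΔS).
(c)–(e): allowed.
(c)–(f): allowed.
(d)–(e): forbidden (ΔS).
(d)–(f): forbidden (ΔS, ΔJ).
(e)–(f): forbidden (parity).
Allowed pairs: 4 of 15.

4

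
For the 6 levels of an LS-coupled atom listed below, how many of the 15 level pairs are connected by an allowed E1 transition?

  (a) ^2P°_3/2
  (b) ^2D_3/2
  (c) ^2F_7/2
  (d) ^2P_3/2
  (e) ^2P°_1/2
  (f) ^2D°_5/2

7

(a)–(b): allowed.
(a)–(c): forbidden (ΔL, ΔJ).
(a)–(d): allowed.
(a)–(e): forbidden (parity).
(a)–(f): forbidden (parity).
(b)–(c): forbidden (parity, ΔJ).
(b)–(d): forbidden (parity).
(b)–(e): allowed.
(b)–(f): allowed.
(c)–(d): forbidden (parity, ΔL, ΔJ).
(c)–(e): forbidden (ΔL, ΔJ).
(c)–(f): allowed.
(d)–(e): allowed.
(d)–(f): allowed.
(e)–(f): forbidden (parity, ΔJ).
Allowed pairs: 7 of 15.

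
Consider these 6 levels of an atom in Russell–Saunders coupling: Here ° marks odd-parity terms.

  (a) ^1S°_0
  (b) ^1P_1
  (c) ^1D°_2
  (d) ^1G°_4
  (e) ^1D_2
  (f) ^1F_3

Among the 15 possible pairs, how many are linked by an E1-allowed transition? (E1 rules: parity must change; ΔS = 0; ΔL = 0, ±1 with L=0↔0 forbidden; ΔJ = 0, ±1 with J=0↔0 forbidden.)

5

(a)–(b): allowed.
(a)–(c): forbidden (parity, ΔL, ΔJ).
(a)–(d): forbidden (parity, ΔL, ΔJ).
(a)–(e): forbidden (ΔL, ΔJ).
(a)–(f): forbidden (ΔL, ΔJ).
(b)–(c): allowed.
(b)–(d): forbidden (ΔL, ΔJ).
(b)–(e): forbidden (parity).
(b)–(f): forbidden (parity, ΔL, ΔJ).
(c)–(d): forbidden (parity, ΔL, ΔJ).
(c)–(e): allowed.
(c)–(f): allowed.
(d)–(e): forbidden (ΔL, ΔJ).
(d)–(f): allowed.
(e)–(f): forbidden (parity).
Allowed pairs: 5 of 15.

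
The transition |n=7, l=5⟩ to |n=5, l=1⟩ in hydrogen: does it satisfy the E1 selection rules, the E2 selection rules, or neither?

Δl = 1 − 5 = -4; l_i + l_f = 6.
E1 (Δl = ±1): not satisfied.
E2 (Δl = 0,±2, l_i+l_f ≥ 2): not satisfied.

neither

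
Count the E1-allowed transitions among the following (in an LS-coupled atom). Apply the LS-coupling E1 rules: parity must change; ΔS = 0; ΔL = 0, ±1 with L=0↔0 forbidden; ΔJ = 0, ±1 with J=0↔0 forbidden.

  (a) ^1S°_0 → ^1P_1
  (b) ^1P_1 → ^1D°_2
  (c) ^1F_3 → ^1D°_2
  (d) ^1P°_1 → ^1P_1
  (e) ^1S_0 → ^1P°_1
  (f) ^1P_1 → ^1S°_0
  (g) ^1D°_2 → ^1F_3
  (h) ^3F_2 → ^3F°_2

8

(a) allowed
(b) allowed
(c) allowed
(d) allowed
(e) allowed
(f) allowed
(g) allowed
(h) allowed
Total allowed: 8 of 8.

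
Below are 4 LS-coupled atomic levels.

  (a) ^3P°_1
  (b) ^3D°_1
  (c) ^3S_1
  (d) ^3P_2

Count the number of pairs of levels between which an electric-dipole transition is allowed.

(a)–(b): forbidden (parity).
(a)–(c): allowed.
(a)–(d): allowed.
(b)–(c): forbidden (ΔL).
(b)–(d): allowed.
(c)–(d): forbidden (parity).
Allowed pairs: 3 of 6.

3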